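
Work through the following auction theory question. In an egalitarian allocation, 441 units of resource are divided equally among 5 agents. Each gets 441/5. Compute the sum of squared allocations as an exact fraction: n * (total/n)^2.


Step 1: Each agent's share = 441/5
Step 2: Square of each share = (441/5)^2 = 194481/25
Step 3: Sum of squares = 5 * 194481/25 = 194481/5

194481/5


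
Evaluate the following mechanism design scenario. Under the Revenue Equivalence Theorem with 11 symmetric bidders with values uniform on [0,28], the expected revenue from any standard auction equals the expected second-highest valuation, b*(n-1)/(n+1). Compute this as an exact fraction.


Step 1: By Revenue Equivalence, expected revenue = b*(n-1)/(n+1)
Step 2: Substituting n = 11, b = 28
Step 3: Revenue = 28*(11-1)/(11+1) = 28*10/12
Step 4: Revenue = 280/12 = 70/3

70/3


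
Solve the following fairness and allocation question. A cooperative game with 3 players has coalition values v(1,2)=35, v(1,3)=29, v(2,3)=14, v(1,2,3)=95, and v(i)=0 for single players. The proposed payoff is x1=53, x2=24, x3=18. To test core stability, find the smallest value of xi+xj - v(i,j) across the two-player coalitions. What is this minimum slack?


Step 1: Slack for coalition (1,2): x1+x2 - v12 = 77 - 35 = 42
Step 2: Slack for coalition (1,3): x1+x3 - v13 = 71 - 29 = 42
Step 3: Slack for coalition (2,3): x2+x3 - v23 = 42 - 14 = 28
Step 4: Minimum slack = min(42, 42, 28) = 28, attained by (2,3); no pair can gain by deviating, so the allocation is in the core

28


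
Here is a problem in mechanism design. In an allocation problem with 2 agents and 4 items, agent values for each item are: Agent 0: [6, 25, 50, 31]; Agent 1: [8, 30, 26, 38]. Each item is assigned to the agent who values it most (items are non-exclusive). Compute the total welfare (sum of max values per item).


Step 1: For each item, find the maximum value among all agents.
Step 2: Item 0 -> Agent 1 (value 8)
Step 3: Item 1 -> Agent 1 (value 30)
Step 4: Item 2 -> Agent 0 (value 50)
Step 5: Item 3 -> Agent 1 (value 38)
Step 6: Total welfare = 8 + 30 + 50 + 38 = 126

126


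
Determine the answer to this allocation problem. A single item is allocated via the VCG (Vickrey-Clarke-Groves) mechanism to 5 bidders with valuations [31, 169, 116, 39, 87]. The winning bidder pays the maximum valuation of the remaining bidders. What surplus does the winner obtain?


Step 1: The winner is the agent with the highest value: agent 1 with value 169
Step 2: Values of other agents: [31, 116, 39, 87]
Step 3: VCG payment = max of others' values = 116
Step 4: Surplus = 169 - 116 = 53

53


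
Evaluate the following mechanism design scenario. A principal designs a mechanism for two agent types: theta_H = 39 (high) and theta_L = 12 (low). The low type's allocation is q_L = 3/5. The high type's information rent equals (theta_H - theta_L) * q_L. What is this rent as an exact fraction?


Step 1: theta_H - theta_L = 39 - 12 = 27
Step 2: Information rent = (theta_H - theta_L) * q_L
Step 3: = 27 * 3/5
Step 4: = 81/5

81/5


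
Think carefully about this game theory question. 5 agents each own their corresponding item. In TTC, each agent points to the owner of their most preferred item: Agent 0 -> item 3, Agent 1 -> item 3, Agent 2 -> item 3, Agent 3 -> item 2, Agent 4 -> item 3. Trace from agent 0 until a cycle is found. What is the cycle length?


Step 1: Trace the pointer graph from agent 0: 0 -> 3 -> 2 -> 3
Step 2: A cycle is detected when we revisit agent 3
Step 3: The cycle is: 3 -> 2 -> 3
Step 4: Cycle length = 2

2


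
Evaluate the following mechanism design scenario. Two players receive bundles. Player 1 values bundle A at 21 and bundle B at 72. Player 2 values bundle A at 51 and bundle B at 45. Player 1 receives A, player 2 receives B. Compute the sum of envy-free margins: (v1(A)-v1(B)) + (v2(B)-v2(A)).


Step 1: Player 1's margin = v1(A) - v1(B) = 21 - 72 = -51
Step 2: Player 2's margin = v2(B) - v2(A) = 45 - 51 = -6
Step 3: Total margin = -51 + -6 = -57

-57


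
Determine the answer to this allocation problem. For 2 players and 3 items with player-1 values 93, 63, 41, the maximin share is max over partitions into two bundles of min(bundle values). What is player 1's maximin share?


Step 1: Item values = 93, 63, 41
Step 2: Enumerate all 2-bundle partitions and take the smaller bundle:
  Partition 1: {93} vs {63,41} -> bundles 93, 104; min = 93
  Partition 2: {63} vs {93,41} -> bundles 63, 134; min = 63
  Partition 3: {41} vs {93,63} -> bundles 41, 156; min = 41
Step 3: MMS = max(93, 63, 41) = 93

93


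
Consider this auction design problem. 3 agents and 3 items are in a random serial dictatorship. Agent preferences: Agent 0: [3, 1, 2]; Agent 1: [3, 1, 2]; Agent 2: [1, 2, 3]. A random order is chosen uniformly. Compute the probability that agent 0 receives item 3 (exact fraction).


Step 1: Agent 0 wants item 3
Step 2: There are 6 possible orderings of agents
Step 3: In 3 orderings, agent 0 gets item 3
Step 4: Probability = 3/6 = 1/2

1/2


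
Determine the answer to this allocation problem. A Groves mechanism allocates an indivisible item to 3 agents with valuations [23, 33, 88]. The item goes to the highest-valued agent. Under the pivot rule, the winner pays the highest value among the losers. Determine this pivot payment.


Step 1: The efficient winner is agent 2 with value 88
Step 2: Other agents' values: [23, 33]
Step 3: Pivot payment = max(others) = 33
Step 4: The winner pays 33

33


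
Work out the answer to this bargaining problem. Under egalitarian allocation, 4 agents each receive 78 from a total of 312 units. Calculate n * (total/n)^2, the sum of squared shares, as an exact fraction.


Step 1: Each agent's share = 312/4 = 78
Step 2: Square of each share = (78)^2 = 6084
Step 3: Sum of squares = 4 * 6084 = 24336

24336


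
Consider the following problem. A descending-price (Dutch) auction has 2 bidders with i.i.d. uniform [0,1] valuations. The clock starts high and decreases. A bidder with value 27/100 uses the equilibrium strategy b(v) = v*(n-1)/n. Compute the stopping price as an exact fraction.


Step 1: Dutch auctions are strategically equivalent to first-price auctions
Step 2: The equilibrium bid is b(v) = v*(n-1)/n
Step 3: b = 27/100 * 1/2
Step 4: b = 27/200

27/200


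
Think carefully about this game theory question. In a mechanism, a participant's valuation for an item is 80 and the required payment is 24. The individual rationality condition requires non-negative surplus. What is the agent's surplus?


Step 1: Surplus = value - payment = 80 - 24 = 56
Step 2: IR is satisfied (surplus >= 0)

56


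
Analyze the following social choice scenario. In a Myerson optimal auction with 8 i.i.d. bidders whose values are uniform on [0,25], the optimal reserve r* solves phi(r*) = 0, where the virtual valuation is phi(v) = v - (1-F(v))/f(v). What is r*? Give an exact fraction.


Step 1: For U[0,25], F(v) = v/25 and f(v) = 1/25
Step 2: phi(v) = v - (1 - v/25)/(1/25) = v - (25 - v) = 2v - 25
Step 3: Set phi(r*) = 0: 2r* - 25 = 0
Step 4: r* = 25/2 (the number of bidders n = 8 does not enter)

25/2


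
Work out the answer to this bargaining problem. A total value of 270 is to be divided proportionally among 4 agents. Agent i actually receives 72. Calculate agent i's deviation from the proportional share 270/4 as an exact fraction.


Step 1: Proportional share = 270/4 = 135/2
Step 2: Agent's actual allocation = 72
Step 3: Excess = 72 - 135/2 = 9/2

9/2


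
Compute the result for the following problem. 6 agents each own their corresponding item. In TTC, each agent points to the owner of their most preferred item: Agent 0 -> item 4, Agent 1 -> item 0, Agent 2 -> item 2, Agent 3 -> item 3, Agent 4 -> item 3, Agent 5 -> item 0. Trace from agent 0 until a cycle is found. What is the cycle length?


Step 1: Trace the pointer graph from agent 0: 0 -> 4 -> 3 -> 3
Step 2: A cycle is detected when we revisit agent 3
Step 3: The cycle is: 3 -> 3
Step 4: Cycle length = 1

1


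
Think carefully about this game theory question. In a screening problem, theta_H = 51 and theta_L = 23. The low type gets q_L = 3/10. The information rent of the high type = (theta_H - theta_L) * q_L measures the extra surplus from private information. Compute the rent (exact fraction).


Step 1: theta_H - theta_L = 51 - 23 = 28
Step 2: Information rent = (theta_H - theta_L) * q_L
Step 3: = 28 * 3/10
Step 4: = 42/5

42/5


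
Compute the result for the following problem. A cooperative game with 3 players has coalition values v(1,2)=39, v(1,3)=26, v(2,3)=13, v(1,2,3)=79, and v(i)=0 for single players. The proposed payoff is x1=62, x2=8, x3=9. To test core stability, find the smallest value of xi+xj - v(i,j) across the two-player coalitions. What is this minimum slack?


Step 1: Slack for coalition (1,2): x1+x2 - v12 = 70 - 39 = 31
Step 2: Slack for coalition (1,3): x1+x3 - v13 = 71 - 26 = 45
Step 3: Slack for coalition (2,3): x2+x3 - v23 = 17 - 13 = 4
Step 4: Minimum slack = min(31, 45, 4) = 4, attained by (2,3); no pair can gain by deviating, so the allocation is in the core

4


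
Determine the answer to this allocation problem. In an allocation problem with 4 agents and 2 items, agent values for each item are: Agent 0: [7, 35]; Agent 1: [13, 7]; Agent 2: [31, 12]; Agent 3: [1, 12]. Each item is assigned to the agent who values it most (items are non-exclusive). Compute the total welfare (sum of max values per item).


Step 1: For each item, find the maximum value among all agents.
Step 2: Item 0 -> Agent 2 (value 31)
Step 3: Item 1 -> Agent 0 (value 35)
Step 4: Total welfare = 31 + 35 = 66

66


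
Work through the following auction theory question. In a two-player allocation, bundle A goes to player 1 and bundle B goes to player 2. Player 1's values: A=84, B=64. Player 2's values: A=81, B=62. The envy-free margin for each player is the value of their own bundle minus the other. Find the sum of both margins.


Step 1: Player 1's margin = v1(A) - v1(B) = 84 - 64 = 20
Step 2: Player 2's margin = v2(B) - v2(A) = 62 - 81 = -19
Step 3: Total margin = 20 + -19 = 1

1


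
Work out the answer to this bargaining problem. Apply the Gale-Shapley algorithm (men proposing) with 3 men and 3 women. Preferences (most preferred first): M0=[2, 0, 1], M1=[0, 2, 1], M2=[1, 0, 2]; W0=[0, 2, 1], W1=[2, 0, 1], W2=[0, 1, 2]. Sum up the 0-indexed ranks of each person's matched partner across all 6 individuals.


Step 1: Run Gale-Shapley (men propose, women hold best offer):
  M0 proposes to W2; she accepts
  M1 proposes to W0; she accepts
  M2 proposes to W1; she accepts
Step 2: Final matching: W0-M1, W1-M2, W2-M0
Step 3: 0-indexed ranks (man's rank of his match, then woman's): 0 + 2 + 0 + 0 + 0 + 0
Step 4: Total rank sum = 2

2


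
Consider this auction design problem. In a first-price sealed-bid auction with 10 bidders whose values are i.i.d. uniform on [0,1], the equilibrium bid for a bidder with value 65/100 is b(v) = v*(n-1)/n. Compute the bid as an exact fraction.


Step 1: The symmetric BNE bidding function is b(v) = v * (n-1) / n
Step 2: Substitute v = 13/20 and n = 10
Step 3: b = 13/20 * 9/10
Step 4: b = 117/200

117/200


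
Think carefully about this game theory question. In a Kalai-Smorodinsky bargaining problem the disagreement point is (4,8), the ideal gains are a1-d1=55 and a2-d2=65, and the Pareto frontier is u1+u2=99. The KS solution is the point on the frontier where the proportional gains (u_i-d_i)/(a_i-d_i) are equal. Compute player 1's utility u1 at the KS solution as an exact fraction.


Step 1: At the KS point, (u1-d1)/r1 = (u2-d2)/r2 = t and u1+u2 = 99
Step 2: u1 = d1 + r1*t and u2 = d2 + r2*t, so (d1 + r1*t) + (d2 + r2*t) = 99
Step 3: t = (99 - 4 - 8)/(55 + 65) = 87/120 = 29/40
Step 4: u1 = d1 + r1*t = 4 + 55 * 29/40 = 351/8
Step 5: (Check: u2 = d2 + r2*t = 441/8; u1+u2 = 351/8 + 441/8 = 99, on the frontier.)

351/8


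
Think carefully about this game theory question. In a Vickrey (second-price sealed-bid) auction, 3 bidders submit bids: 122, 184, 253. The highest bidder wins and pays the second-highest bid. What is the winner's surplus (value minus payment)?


Step 1: Sort bids in descending order: 253, 184, 122
Step 2: The winning bid is the highest: 253
Step 3: The payment equals the second-highest bid: 184
Step 4: Surplus = winner's bid - payment = 253 - 184 = 69

69


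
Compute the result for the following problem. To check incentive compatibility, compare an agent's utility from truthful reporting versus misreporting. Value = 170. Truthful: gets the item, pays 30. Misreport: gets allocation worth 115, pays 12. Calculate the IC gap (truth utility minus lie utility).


Step 1: U(truth) = value - payment = 170 - 30 = 140
Step 2: U(lie) = allocation - payment = 115 - 12 = 103
Step 3: IC gap = 140 - 103 = 37

37


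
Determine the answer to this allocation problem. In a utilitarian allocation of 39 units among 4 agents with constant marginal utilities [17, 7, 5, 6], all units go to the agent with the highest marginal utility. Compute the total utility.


Step 1: The marginal utilities are [17, 7, 5, 6]
Step 2: The highest marginal utility is 17
Step 3: All 39 units go to that agent
Step 4: Total utility = 17 * 39 = 663

663


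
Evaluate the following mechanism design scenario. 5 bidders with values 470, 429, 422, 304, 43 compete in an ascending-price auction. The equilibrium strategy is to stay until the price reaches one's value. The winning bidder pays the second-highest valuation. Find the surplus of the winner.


Step 1: Identify the highest value: 470
Step 2: Identify the second-highest value: 429
Step 3: The final price = second-highest value = 429
Step 4: Surplus = 470 - 429 = 41

41


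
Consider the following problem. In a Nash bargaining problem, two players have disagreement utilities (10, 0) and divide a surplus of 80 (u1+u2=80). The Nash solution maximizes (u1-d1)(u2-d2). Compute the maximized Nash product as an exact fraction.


Step 1: The Nash solution splits surplus symmetrically above the disagreement point
Step 2: u1 = (total + d1 - d2)/2 = (80 + 10 - 0)/2 = 45
Step 3: u2 = (total - d1 + d2)/2 = (80 - 10 + 0)/2 = 35
Step 4: Nash product = (45 - 10) * (35 - 0)
Step 5: = 35 * 35 = 1225

1225


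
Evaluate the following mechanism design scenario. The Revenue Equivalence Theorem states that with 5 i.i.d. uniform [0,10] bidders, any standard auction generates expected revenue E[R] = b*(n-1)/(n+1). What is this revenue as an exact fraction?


Step 1: By Revenue Equivalence, expected revenue = b*(n-1)/(n+1)
Step 2: Substituting n = 5, b = 10
Step 3: Revenue = 10*(5-1)/(5+1) = 10*4/6
Step 4: Revenue = 40/6 = 20/3

20/3


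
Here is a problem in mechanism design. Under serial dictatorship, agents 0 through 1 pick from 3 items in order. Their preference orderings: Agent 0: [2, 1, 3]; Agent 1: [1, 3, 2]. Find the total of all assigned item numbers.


Step 1: Agent 0 picks item 2
Step 2: Agent 1 picks item 1
Step 3: Sum = 2 + 1 = 3

3


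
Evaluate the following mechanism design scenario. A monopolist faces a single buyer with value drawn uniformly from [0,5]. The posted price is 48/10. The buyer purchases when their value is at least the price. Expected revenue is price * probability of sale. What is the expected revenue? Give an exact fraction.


Step 1: Posted price r = 24/5, value support [0,5]
Step 2: P(v >= r) = (5 - 24/5)/5 = 1/25
Step 3: Expected revenue = r * P(v >= r) = 24/5 * 1/25
Step 4: Revenue = 24/125

24/125


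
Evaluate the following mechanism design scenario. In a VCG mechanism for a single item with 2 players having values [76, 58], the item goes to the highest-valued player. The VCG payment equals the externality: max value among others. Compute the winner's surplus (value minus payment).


Step 1: The winner is the agent with the highest value: agent 0 with value 76
Step 2: Values of other agents: [58]
Step 3: VCG payment = max of others' values = 58
Step 4: Surplus = 76 - 58 = 18

18


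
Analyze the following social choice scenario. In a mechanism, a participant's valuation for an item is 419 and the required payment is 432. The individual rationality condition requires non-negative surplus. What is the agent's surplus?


Step 1: Surplus = value - payment = 419 - 432 = -13
Step 2: IR is violated (surplus < 0)

-13


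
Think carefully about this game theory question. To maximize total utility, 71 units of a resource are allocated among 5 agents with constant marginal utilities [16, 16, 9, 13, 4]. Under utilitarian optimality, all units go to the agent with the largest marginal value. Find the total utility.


Step 1: The marginal utilities are [16, 16, 9, 13, 4]
Step 2: The highest marginal utility is 16
Step 3: All 71 units go to that agent
Step 4: Total utility = 16 * 71 = 1136

1136


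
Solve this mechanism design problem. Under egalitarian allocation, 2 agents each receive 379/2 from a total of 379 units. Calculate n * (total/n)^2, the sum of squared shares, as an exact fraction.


Step 1: Each agent's share = 379/2
Step 2: Square of each share = (379/2)^2 = 143641/4
Step 3: Sum of squares = 2 * 143641/4 = 143641/2

143641/2


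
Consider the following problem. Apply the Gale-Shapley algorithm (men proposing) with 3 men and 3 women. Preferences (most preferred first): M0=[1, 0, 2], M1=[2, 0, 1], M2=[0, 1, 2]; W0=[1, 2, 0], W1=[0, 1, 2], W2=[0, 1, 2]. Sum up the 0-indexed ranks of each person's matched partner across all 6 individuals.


Step 1: Run Gale-Shapley (men propose, women hold best offer):
  M0 proposes to W1; she accepts
  M1 proposes to W2; she accepts
  M2 proposes to W0; she accepts
Step 2: Final matching: W0-M2, W1-M0, W2-M1
Step 3: 0-indexed ranks (man's rank of his match, then woman's): 0 + 1 + 0 + 0 + 0 + 1
Step 4: Total rank sum = 2

2


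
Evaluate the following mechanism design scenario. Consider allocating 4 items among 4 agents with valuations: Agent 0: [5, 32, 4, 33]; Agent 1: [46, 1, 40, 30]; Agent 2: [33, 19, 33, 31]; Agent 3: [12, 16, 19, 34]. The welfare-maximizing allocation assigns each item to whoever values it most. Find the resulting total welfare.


Step 1: For each item, find the maximum value among all agents.
Step 2: Item 0 -> Agent 1 (value 46)
Step 3: Item 1 -> Agent 0 (value 32)
Step 4: Item 2 -> Agent 1 (value 40)
Step 5: Item 3 -> Agent 3 (value 34)
Step 6: Total welfare = 46 + 32 + 40 + 34 = 152

152


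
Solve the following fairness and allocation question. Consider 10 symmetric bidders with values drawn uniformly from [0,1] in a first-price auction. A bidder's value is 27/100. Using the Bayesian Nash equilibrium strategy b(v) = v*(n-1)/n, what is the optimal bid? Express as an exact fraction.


Step 1: The symmetric BNE bidding function is b(v) = v * (n-1) / n
Step 2: Substitute v = 27/100 and n = 10
Step 3: b = 27/100 * 9/10
Step 4: b = 243/1000

243/1000


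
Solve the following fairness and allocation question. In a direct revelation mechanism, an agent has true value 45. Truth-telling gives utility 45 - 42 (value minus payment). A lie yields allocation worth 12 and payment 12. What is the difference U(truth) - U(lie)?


Step 1: U(truth) = value - payment = 45 - 42 = 3
Step 2: U(lie) = allocation - payment = 12 - 12 = 0
Step 3: IC gap = 3 - 0 = 3

3


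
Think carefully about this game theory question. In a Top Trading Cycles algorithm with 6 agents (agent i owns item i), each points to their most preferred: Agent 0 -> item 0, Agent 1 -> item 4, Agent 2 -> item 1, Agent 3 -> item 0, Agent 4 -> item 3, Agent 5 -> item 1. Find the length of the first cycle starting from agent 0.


Step 1: Trace the pointer graph from agent 0: 0 -> 0
Step 2: A cycle is detected when we revisit agent 0
Step 3: The cycle is: 0 -> 0
Step 4: Cycle length = 1

1


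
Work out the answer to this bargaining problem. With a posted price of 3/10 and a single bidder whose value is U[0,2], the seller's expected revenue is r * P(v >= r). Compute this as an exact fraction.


Step 1: Posted price r = 3/10, value support [0,2]
Step 2: P(v >= r) = (2 - 3/10)/2 = 17/20
Step 3: Expected revenue = r * P(v >= r) = 3/10 * 17/20
Step 4: Revenue = 51/200

51/200


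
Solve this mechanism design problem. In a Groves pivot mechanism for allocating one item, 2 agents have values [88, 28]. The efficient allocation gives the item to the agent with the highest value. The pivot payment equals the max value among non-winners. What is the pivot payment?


Step 1: The efficient winner is agent 0 with value 88
Step 2: Other agents' values: [28]
Step 3: Pivot payment = max(others) = 28
Step 4: The winner pays 28

28


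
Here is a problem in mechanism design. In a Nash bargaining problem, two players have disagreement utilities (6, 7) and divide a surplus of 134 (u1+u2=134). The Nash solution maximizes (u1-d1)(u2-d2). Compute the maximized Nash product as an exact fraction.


Step 1: The Nash solution splits surplus symmetrically above the disagreement point
Step 2: u1 = (total + d1 - d2)/2 = (134 + 6 - 7)/2 = 133/2
Step 3: u2 = (total - d1 + d2)/2 = (134 - 6 + 7)/2 = 135/2
Step 4: Nash product = (133/2 - 6) * (135/2 - 7)
Step 5: = 121/2 * 121/2 = 14641/4

14641/4


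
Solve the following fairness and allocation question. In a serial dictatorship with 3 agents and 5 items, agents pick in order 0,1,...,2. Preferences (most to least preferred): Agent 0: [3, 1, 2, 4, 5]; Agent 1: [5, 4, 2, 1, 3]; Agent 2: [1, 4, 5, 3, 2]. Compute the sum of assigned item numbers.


Step 1: Agent 0 picks item 3
Step 2: Agent 1 picks item 5
Step 3: Agent 2 picks item 1
Step 4: Sum = 3 + 5 + 1 = 9

9


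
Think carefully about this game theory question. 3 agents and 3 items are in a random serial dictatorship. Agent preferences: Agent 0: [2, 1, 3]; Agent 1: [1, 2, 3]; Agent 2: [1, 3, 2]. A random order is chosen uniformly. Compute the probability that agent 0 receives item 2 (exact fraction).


Step 1: Agent 0 wants item 2
Step 2: There are 6 possible orderings of agents
Step 3: In 5 orderings, agent 0 gets item 2
Step 4: Probability = 5/6

5/6


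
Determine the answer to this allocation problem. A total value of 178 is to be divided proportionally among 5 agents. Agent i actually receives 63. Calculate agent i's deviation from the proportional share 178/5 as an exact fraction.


Step 1: Proportional share = 178/5
Step 2: Agent's actual allocation = 63
Step 3: Excess = 63 - 178/5 = 137/5

137/5


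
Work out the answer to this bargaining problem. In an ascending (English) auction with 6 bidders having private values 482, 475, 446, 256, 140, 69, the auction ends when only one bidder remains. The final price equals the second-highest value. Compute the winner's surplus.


Step 1: Identify the highest value: 482
Step 2: Identify the second-highest value: 475
Step 3: The final price = second-highest value = 475
Step 4: Surplus = 482 - 475 = 7

7


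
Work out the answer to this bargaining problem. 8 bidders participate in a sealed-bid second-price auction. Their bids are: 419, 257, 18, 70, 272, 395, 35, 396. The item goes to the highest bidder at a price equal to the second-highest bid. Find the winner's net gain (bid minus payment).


Step 1: Sort bids in descending order: 419, 396, 395, 272, 257, 70, 35, 18
Step 2: The winning bid is the highest: 419
Step 3: The payment equals the second-highest bid: 396
Step 4: Surplus = winner's bid - payment = 419 - 396 = 23

23


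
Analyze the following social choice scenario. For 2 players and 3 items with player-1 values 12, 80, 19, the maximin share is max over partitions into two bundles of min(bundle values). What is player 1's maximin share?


Step 1: Item values = 12, 80, 19
Step 2: Enumerate all 2-bundle partitions and take the smaller bundle:
  Partition 1: {12} vs {80,19} -> bundles 12, 99; min = 12
  Partition 2: {80} vs {12,19} -> bundles 80, 31; min = 31
  Partition 3: {19} vs {12,80} -> bundles 19, 92; min = 19
Step 3: MMS = max(12, 31, 19) = 31

31


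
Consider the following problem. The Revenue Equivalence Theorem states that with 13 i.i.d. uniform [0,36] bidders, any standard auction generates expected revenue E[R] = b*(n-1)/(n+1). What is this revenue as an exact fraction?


Step 1: By Revenue Equivalence, expected revenue = b*(n-1)/(n+1)
Step 2: Substituting n = 13, b = 36
Step 3: Revenue = 36*(13-1)/(13+1) = 36*12/14
Step 4: Revenue = 432/14 = 216/7

216/7


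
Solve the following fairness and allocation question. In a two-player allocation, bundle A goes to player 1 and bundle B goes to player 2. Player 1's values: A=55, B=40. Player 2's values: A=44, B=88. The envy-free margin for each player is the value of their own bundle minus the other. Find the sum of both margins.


Step 1: Player 1's margin = v1(A) - v1(B) = 55 - 40 = 15
Step 2: Player 2's margin = v2(B) - v2(A) = 88 - 44 = 44
Step 3: Total margin = 15 + 44 = 59

59


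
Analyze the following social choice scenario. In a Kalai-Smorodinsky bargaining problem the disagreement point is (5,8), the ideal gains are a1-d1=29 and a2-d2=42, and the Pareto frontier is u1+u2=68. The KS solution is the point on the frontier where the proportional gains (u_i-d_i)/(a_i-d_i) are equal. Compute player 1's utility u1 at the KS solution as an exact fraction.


Step 1: At the KS point, (u1-d1)/r1 = (u2-d2)/r2 = t and u1+u2 = 68
Step 2: u1 = d1 + r1*t and u2 = d2 + r2*t, so (d1 + r1*t) + (d2 + r2*t) = 68
Step 3: t = (68 - 5 - 8)/(29 + 42) = 55/71
Step 4: u1 = d1 + r1*t = 5 + 29 * 55/71 = 1950/71
Step 5: (Check: u2 = d2 + r2*t = 2878/71; u1+u2 = 1950/71 + 2878/71 = 68, on the frontier.)

1950/71


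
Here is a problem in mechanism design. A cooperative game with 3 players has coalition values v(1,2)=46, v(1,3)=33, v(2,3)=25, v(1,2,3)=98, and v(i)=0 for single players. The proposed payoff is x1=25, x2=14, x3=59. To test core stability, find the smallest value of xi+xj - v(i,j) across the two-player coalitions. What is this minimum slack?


Step 1: Slack for coalition (1,2): x1+x2 - v12 = 39 - 46 = -7
Step 2: Slack for coalition (1,3): x1+x3 - v13 = 84 - 33 = 51
Step 3: Slack for coalition (2,3): x2+x3 - v23 = 73 - 25 = 48
Step 4: Minimum slack = min(-7, 51, 48) = -7, attained by (1,2); coalition (1,2) can block (slack < 0), so the allocation is not in the core

-7


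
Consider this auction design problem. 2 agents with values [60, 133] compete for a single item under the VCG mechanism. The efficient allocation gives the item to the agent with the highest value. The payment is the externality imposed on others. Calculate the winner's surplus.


Step 1: The winner is the agent with the highest value: agent 1 with value 133
Step 2: Values of other agents: [60]
Step 3: VCG payment = max of others' values = 60
Step 4: Surplus = 133 - 60 = 73

73


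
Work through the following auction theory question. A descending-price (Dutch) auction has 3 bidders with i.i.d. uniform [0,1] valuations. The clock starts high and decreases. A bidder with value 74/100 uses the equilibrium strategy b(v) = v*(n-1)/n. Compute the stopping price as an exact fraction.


Step 1: Dutch auctions are strategically equivalent to first-price auctions
Step 2: The equilibrium bid is b(v) = v*(n-1)/n
Step 3: b = 37/50 * 2/3
Step 4: b = 37/75

37/75


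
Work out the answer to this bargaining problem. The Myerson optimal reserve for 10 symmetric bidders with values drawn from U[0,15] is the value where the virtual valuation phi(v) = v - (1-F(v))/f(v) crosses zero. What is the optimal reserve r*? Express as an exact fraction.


Step 1: For U[0,15], F(v) = v/15 and f(v) = 1/15
Step 2: phi(v) = v - (1 - v/15)/(1/15) = v - (15 - v) = 2v - 15
Step 3: Set phi(r*) = 0: 2r* - 15 = 0
Step 4: r* = 15/2 (the number of bidders n = 10 does not enter)

15/2


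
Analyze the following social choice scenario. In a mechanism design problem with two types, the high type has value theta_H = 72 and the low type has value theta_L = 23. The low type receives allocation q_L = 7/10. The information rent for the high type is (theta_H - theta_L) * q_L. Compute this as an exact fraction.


Step 1: theta_H - theta_L = 72 - 23 = 49
Step 2: Information rent = (theta_H - theta_L) * q_L
Step 3: = 49 * 7/10
Step 4: = 343/10

343/10


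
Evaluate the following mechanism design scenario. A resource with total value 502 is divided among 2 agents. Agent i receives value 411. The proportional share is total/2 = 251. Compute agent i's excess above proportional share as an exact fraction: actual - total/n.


Step 1: Proportional share = 502/2 = 251
Step 2: Agent's actual allocation = 411
Step 3: Excess = 411 - 251 = 160

160


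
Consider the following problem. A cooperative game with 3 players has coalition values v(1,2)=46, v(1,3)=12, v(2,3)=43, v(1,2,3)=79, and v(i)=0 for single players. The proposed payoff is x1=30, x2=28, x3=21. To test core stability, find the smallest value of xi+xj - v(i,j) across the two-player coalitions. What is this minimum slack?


Step 1: Slack for coalition (1,2): x1+x2 - v12 = 58 - 46 = 12
Step 2: Slack for coalition (1,3): x1+x3 - v13 = 51 - 12 = 39
Step 3: Slack for coalition (2,3): x2+x3 - v23 = 49 - 43 = 6
Step 4: Minimum slack = min(12, 39, 6) = 6, attained by (2,3); no pair can gain by deviating, so the allocation is in the core

6


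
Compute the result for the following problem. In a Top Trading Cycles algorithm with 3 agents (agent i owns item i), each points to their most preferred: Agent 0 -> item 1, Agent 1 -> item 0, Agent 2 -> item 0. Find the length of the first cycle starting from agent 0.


Step 1: Trace the pointer graph from agent 0: 0 -> 1 -> 0
Step 2: A cycle is detected when we revisit agent 0
Step 3: The cycle is: 0 -> 1 -> 0
Step 4: Cycle length = 2

2


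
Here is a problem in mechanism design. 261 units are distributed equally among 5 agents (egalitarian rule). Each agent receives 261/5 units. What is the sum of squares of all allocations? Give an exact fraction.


Step 1: Each agent's share = 261/5
Step 2: Square of each share = (261/5)^2 = 68121/25
Step 3: Sum of squares = 5 * 68121/25 = 68121/5

68121/5


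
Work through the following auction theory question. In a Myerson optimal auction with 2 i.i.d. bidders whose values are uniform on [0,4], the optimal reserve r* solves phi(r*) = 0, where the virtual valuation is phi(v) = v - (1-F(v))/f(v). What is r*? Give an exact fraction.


Step 1: For U[0,4], F(v) = v/4 and f(v) = 1/4
Step 2: phi(v) = v - (1 - v/4)/(1/4) = v - (4 - v) = 2v - 4
Step 3: Set phi(r*) = 0: 2r* - 4 = 0
Step 4: r* = 4/2 = 2 (the number of bidders n = 2 does not enter)

2


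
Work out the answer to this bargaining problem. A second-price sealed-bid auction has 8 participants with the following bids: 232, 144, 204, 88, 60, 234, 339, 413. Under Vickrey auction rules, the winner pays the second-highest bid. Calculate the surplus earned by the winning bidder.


Step 1: Sort bids in descending order: 413, 339, 234, 232, 204, 144, 88, 60
Step 2: The winning bid is the highest: 413
Step 3: The payment equals the second-highest bid: 339
Step 4: Surplus = winner's bid - payment = 413 - 339 = 74

74


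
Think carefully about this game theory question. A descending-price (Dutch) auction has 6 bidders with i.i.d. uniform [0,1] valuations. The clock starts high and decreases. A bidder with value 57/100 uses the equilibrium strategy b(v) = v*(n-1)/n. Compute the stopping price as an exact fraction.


Step 1: Dutch auctions are strategically equivalent to first-price auctions
Step 2: The equilibrium bid is b(v) = v*(n-1)/n
Step 3: b = 57/100 * 5/6
Step 4: b = 19/40

19/40


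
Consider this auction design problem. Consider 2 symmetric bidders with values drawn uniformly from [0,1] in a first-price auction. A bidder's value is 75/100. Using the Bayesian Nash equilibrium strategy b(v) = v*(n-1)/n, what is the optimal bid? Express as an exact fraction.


Step 1: The symmetric BNE bidding function is b(v) = v * (n-1) / n
Step 2: Substitute v = 3/4 and n = 2
Step 3: b = 3/4 * 1/2
Step 4: b = 3/8

3/8


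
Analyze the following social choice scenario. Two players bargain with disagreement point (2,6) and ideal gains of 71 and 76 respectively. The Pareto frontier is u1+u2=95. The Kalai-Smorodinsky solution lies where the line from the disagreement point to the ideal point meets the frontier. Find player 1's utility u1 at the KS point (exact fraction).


Step 1: At the KS point, (u1-d1)/r1 = (u2-d2)/r2 = t and u1+u2 = 95
Step 2: u1 = d1 + r1*t and u2 = d2 + r2*t, so (d1 + r1*t) + (d2 + r2*t) = 95
Step 3: t = (95 - 2 - 6)/(71 + 76) = 87/147 = 29/49
Step 4: u1 = d1 + r1*t = 2 + 71 * 29/49 = 2157/49
Step 5: (Check: u2 = d2 + r2*t = 2498/49; u1+u2 = 2157/49 + 2498/49 = 95, on the frontier.)

2157/49


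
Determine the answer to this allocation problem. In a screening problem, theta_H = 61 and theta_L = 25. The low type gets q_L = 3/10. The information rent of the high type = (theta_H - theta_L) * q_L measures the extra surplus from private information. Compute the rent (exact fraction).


Step 1: theta_H - theta_L = 61 - 25 = 36
Step 2: Information rent = (theta_H - theta_L) * q_L
Step 3: = 36 * 3/10
Step 4: = 54/5

54/5


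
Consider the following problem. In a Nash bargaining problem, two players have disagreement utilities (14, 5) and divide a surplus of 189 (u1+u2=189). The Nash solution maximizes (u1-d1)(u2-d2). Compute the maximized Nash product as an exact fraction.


Step 1: The Nash solution splits surplus symmetrically above the disagreement point
Step 2: u1 = (total + d1 - d2)/2 = (189 + 14 - 5)/2 = 99
Step 3: u2 = (total - d1 + d2)/2 = (189 - 14 + 5)/2 = 90
Step 4: Nash product = (99 - 14) * (90 - 5)
Step 5: = 85 * 85 = 7225

7225


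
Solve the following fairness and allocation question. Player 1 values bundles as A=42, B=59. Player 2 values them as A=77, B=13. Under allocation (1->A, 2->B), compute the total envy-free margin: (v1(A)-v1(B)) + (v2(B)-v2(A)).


Step 1: Player 1's margin = v1(A) - v1(B) = 42 - 59 = -17
Step 2: Player 2's margin = v2(B) - v2(A) = 13 - 77 = -64
Step 3: Total margin = -17 + -64 = -81

-81


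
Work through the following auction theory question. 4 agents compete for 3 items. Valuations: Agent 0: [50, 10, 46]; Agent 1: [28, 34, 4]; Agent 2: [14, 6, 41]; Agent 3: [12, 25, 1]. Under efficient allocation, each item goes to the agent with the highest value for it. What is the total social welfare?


Step 1: For each item, find the maximum value among all agents.
Step 2: Item 0 -> Agent 0 (value 50)
Step 3: Item 1 -> Agent 1 (value 34)
Step 4: Item 2 -> Agent 0 (value 46)
Step 5: Total welfare = 50 + 34 + 46 = 130

130


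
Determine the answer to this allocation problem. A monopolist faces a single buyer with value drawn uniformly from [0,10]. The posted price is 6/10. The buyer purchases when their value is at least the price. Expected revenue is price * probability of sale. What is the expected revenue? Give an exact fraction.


Step 1: Posted price r = 3/5, value support [0,10]
Step 2: P(v >= r) = (10 - 3/5)/10 = 47/50
Step 3: Expected revenue = r * P(v >= r) = 3/5 * 47/50
Step 4: Revenue = 141/250

141/250


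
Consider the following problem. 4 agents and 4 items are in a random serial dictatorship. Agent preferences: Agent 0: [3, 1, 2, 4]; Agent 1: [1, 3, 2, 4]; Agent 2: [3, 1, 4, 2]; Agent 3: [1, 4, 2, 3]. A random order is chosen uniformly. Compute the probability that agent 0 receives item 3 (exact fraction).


Step 1: Agent 0 wants item 3
Step 2: There are 24 possible orderings of agents
Step 3: In 11 orderings, agent 0 gets item 3
Step 4: Probability = 11/24

11/24


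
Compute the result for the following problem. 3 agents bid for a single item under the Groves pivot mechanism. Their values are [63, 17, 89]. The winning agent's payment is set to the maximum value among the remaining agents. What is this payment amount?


Step 1: The efficient winner is agent 2 with value 89
Step 2: Other agents' values: [63, 17]
Step 3: Pivot payment = max(others) = 63
Step 4: The winner pays 63

63


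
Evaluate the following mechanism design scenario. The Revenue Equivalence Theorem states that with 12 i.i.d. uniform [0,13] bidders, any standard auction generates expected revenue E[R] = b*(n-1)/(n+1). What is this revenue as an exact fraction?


Step 1: By Revenue Equivalence, expected revenue = b*(n-1)/(n+1)
Step 2: Substituting n = 12, b = 13
Step 3: Revenue = 13*(12-1)/(12+1) = 13*11/13
Step 4: Revenue = 143/13 = 11

11


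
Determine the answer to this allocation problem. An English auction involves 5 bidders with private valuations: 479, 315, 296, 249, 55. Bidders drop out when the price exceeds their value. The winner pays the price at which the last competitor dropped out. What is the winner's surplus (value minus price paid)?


Step 1: Identify the highest value: 479
Step 2: Identify the second-highest value: 315
Step 3: The final price = second-highest value = 315
Step 4: Surplus = 479 - 315 = 164

164


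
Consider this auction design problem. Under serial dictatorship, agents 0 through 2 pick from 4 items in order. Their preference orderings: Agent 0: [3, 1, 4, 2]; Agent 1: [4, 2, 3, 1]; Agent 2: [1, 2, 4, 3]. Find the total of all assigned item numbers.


Step 1: Agent 0 picks item 3
Step 2: Agent 1 picks item 4
Step 3: Agent 2 picks item 1
Step 4: Sum = 3 + 4 + 1 = 8

8


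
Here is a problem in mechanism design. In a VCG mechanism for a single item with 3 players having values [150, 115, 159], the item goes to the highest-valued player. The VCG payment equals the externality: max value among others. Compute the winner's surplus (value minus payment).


Step 1: The winner is the agent with the highest value: agent 2 with value 159
Step 2: Values of other agents: [150, 115]
Step 3: VCG payment = max of others' values = 150
Step 4: Surplus = 159 - 150 = 9

9


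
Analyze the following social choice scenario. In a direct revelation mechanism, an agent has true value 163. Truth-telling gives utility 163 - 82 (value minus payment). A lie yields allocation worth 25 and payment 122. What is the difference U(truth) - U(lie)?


Step 1: U(truth) = value - payment = 163 - 82 = 81
Step 2: U(lie) = allocation - payment = 25 - 122 = -97
Step 3: IC gap = 81 - (-97) = 178

178


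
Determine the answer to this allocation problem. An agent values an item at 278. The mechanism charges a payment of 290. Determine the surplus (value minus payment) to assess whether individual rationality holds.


Step 1: Surplus = value - payment = 278 - 290 = -12
Step 2: IR is violated (surplus < 0)

-12


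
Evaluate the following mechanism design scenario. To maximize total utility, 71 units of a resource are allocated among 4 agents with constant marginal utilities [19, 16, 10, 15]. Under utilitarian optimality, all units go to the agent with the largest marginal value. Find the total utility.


Step 1: The marginal utilities are [19, 16, 10, 15]
Step 2: The highest marginal utility is 19
Step 3: All 71 units go to that agent
Step 4: Total utility = 19 * 71 = 1349

1349


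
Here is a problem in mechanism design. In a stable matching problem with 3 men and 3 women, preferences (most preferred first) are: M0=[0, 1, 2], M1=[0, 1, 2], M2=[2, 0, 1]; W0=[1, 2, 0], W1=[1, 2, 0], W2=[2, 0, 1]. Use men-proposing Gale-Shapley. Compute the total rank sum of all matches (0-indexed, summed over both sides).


Step 1: Run Gale-Shapley (men propose, women hold best offer):
  M0 proposes to W0; she accepts
  M1 proposes to W0; she switches from M0
  M2 proposes to W2; she accepts
  M0 proposes to W1; she accepts
Step 2: Final matching: W0-M1, W1-M0, W2-M2
Step 3: 0-indexed ranks (man's rank of his match, then woman's): 0 + 0 + 1 + 2 + 0 + 0
Step 4: Total rank sum = 3

3


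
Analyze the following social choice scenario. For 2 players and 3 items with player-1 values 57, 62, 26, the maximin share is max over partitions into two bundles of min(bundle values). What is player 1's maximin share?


Step 1: Item values = 57, 62, 26
Step 2: Enumerate all 2-bundle partitions and take the smaller bundle:
  Partition 1: {57} vs {62,26} -> bundles 57, 88; min = 57
  Partition 2: {62} vs {57,26} -> bundles 62, 83; min = 62
  Partition 3: {26} vs {57,62} -> bundles 26, 119; min = 26
Step 3: MMS = max(57, 62, 26) = 62

62
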